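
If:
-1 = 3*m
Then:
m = -1/3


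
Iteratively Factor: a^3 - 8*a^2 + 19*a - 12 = (a - 4)*(a^2 - 4*a + 3) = (a - 4)*(a - 3)*(a - 1)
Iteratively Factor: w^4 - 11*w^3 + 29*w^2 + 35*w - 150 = (w - 5)*(w^3 - 6*w^2 - w + 30) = (w - 5)*(w + 2)*(w^2 - 8*w + 15) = (w - 5)^2*(w + 2)*(w - 3)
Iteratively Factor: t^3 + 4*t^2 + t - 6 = (t + 3)*(t^2 + t - 2) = (t + 2)*(t + 3)*(t - 1)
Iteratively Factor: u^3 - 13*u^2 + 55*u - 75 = (u - 3)*(u^2 - 10*u + 25) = (u - 5)*(u - 3)*(u - 5)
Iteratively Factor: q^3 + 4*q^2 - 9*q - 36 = (q + 4)*(q^2 - 9) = (q - 3)*(q + 4)*(q + 3)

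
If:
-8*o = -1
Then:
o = 1/8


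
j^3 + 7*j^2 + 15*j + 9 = (j + 1)*(j + 3)^2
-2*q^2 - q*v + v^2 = (-2*q + v)*(q + v)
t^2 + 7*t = t*(t + 7)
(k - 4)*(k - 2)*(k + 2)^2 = k^4 - 2*k^3 - 12*k^2 + 8*k + 32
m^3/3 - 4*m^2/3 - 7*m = m*(m/3 + 1)*(m - 7)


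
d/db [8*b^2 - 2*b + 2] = 16*b - 2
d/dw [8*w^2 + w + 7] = 16*w + 1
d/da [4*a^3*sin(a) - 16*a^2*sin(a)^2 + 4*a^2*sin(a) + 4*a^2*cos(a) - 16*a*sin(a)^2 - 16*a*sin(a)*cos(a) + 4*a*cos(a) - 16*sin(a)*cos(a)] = 4*a^3*cos(a) + 8*a^2*sin(a) - 16*a^2*sin(2*a) + 4*a^2*cos(a) + 4*a*sin(a) - 16*a*sin(2*a) + 8*a*cos(a) - 16*a - 8*sqrt(2)*sin(2*a + pi/4) + 4*cos(a) - 8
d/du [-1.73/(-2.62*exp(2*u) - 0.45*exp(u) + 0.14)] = (-9.0652*exp(u) - 0.7785)*exp(u)/(2.62*exp(2*u) + 0.45*exp(u) - 0.14)^2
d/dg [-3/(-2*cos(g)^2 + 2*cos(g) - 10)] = 3*(2*cos(g) - 1)*sin(g)/(2*(sin(g)^2 + cos(g) - 6)^2)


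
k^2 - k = k*(k - 1)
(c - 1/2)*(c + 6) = c^2 + 11*c/2 - 3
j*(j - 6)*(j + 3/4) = j^3 - 21*j^2/4 - 9*j/2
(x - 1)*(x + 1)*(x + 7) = x^3 + 7*x^2 - x - 7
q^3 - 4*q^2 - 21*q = q*(q - 7)*(q + 3)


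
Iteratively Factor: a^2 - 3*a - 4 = (a - 4)*(a + 1)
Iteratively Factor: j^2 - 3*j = (j)*(j - 3)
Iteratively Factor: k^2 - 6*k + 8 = (k - 4)*(k - 2)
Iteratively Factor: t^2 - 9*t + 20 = (t - 4)*(t - 5)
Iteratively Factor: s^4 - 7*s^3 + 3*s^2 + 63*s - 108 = (s - 3)*(s^3 - 4*s^2 - 9*s + 36) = (s - 4)*(s - 3)*(s^2 - 9) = (s - 4)*(s - 3)*(s + 3)*(s - 3)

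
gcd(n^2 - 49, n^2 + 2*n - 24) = 1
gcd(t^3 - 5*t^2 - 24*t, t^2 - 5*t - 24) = t^2 - 5*t - 24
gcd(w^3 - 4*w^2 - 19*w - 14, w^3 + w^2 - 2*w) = w + 2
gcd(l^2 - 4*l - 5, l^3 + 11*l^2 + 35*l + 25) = l + 1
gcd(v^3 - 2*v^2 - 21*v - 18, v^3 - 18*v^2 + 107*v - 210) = v - 6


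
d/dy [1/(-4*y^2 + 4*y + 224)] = (2*y - 1)/(4*(-y^2 + y + 56)^2)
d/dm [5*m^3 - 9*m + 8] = 15*m^2 - 9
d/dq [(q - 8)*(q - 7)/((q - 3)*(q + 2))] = 2*(7*q^2 - 62*q + 73)/(q^4 - 2*q^3 - 11*q^2 + 12*q + 36)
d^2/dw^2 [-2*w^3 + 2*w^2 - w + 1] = 4 - 12*w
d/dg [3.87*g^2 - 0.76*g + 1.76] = 7.74*g - 0.76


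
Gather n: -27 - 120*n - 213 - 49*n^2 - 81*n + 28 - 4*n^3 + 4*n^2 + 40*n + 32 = -4*n^3 - 45*n^2 - 161*n - 180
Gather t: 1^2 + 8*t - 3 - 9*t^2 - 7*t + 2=-9*t^2 + t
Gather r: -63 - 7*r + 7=-7*r - 56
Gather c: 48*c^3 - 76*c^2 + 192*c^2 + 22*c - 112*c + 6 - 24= 48*c^3 + 116*c^2 - 90*c - 18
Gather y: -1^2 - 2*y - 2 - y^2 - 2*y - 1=-y^2 - 4*y - 4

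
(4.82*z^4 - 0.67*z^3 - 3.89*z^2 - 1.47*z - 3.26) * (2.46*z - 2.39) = 11.8572*z^5 - 13.168*z^4 - 7.9681*z^3 + 5.6809*z^2 - 4.5063*z + 7.7914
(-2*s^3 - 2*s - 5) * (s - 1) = -2*s^4 + 2*s^3 - 2*s^2 - 3*s + 5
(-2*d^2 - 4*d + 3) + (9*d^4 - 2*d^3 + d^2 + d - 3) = 9*d^4 - 2*d^3 - d^2 - 3*d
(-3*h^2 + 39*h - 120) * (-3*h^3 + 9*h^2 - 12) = 9*h^5 - 144*h^4 + 711*h^3 - 1044*h^2 - 468*h + 1440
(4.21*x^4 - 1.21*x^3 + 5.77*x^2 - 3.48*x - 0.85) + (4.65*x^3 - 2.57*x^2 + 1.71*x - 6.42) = 4.21*x^4 + 3.44*x^3 + 3.2*x^2 - 1.77*x - 7.27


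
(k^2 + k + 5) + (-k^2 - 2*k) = 5 - k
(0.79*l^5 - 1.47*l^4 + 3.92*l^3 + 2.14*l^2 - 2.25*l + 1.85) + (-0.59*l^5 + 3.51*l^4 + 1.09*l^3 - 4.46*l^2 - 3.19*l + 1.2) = 0.2*l^5 + 2.04*l^4 + 5.01*l^3 - 2.32*l^2 - 5.44*l + 3.05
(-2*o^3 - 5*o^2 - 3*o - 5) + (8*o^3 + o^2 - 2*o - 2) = 6*o^3 - 4*o^2 - 5*o - 7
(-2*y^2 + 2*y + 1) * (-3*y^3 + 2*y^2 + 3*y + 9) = 6*y^5 - 10*y^4 - 5*y^3 - 10*y^2 + 21*y + 9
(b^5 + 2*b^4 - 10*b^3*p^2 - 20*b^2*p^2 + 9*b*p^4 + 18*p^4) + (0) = b^5 + 2*b^4 - 10*b^3*p^2 - 20*b^2*p^2 + 9*b*p^4 + 18*p^4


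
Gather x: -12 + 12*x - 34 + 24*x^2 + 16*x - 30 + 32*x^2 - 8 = 56*x^2 + 28*x - 84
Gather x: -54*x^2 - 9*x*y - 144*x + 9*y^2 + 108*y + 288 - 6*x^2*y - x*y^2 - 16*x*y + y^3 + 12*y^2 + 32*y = x^2*(-6*y - 54) + x*(-y^2 - 25*y - 144) + y^3 + 21*y^2 + 140*y + 288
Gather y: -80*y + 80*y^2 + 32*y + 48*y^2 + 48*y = 128*y^2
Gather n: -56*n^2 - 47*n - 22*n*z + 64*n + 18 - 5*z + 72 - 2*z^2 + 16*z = -56*n^2 + n*(17 - 22*z) - 2*z^2 + 11*z + 90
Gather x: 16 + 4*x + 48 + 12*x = 16*x + 64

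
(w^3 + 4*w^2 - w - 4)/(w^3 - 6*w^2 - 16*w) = (-w^3 - 4*w^2 + w + 4)/(w*(-w^2 + 6*w + 16))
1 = 1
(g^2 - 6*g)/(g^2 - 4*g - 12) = g/(g + 2)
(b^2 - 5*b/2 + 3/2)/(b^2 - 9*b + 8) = (b - 3/2)/(b - 8)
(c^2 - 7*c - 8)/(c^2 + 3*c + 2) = (c - 8)/(c + 2)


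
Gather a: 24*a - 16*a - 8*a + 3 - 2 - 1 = 0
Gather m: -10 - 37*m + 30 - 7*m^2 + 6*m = -7*m^2 - 31*m + 20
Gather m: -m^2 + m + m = -m^2 + 2*m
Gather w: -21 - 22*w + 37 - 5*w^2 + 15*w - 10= -5*w^2 - 7*w + 6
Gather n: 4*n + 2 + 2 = 4*n + 4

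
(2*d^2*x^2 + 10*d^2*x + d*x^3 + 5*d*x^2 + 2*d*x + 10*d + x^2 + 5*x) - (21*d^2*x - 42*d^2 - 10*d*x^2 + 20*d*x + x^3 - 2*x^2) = 2*d^2*x^2 - 11*d^2*x + 42*d^2 + d*x^3 + 15*d*x^2 - 18*d*x + 10*d - x^3 + 3*x^2 + 5*x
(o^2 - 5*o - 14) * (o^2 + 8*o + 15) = o^4 + 3*o^3 - 39*o^2 - 187*o - 210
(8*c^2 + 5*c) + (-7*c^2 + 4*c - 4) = c^2 + 9*c - 4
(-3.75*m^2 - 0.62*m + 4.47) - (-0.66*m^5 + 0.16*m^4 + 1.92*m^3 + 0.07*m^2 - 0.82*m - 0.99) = 0.66*m^5 - 0.16*m^4 - 1.92*m^3 - 3.82*m^2 + 0.2*m + 5.46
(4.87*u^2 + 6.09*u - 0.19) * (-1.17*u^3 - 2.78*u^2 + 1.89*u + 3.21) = -5.6979*u^5 - 20.6639*u^4 - 7.5036*u^3 + 27.671*u^2 + 19.1898*u - 0.6099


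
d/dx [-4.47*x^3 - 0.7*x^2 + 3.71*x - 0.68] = -13.41*x^2 - 1.4*x + 3.71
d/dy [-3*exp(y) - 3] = -3*exp(y)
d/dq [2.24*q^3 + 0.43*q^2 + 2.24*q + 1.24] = 6.72*q^2 + 0.86*q + 2.24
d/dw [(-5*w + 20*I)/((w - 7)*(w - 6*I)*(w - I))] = 5*((w - 7)*(w - 6*I)*(w - 4*I) - (w - 7)*(w - 6*I)*(w - I) + (w - 7)*(w - 4*I)*(w - I) + (w - 6*I)*(w - 4*I)*(w - I))/((w - 7)^2*(w - 6*I)^2*(w - I)^2)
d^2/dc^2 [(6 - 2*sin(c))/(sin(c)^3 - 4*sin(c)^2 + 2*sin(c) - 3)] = 2*(4*sin(c)^7 - 39*sin(c)^6 + 134*sin(c)^5 - 97*sin(c)^4 - 301*sin(c)^3 + 426*sin(c)^2 - 27*sin(c) - 60)/(sin(c)^3 - 4*sin(c)^2 + 2*sin(c) - 3)^3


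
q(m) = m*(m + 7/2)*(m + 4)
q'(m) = m*(m + 7/2) + m*(m + 4) + (m + 7/2)*(m + 4)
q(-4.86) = -5.68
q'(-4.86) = 11.96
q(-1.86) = -6.53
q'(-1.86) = -3.52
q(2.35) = 87.30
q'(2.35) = 65.82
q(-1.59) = -7.32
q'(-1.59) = -2.27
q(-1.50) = -7.50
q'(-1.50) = -1.75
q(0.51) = 9.22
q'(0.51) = 22.43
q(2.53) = 99.62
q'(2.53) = 71.15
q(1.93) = 62.15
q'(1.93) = 54.12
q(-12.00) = -816.00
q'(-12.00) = 266.00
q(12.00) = 2976.00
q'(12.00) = 626.00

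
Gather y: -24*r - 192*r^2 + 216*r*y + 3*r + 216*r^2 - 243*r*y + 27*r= 24*r^2 - 27*r*y + 6*r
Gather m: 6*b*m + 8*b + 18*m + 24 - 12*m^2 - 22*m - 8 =8*b - 12*m^2 + m*(6*b - 4) + 16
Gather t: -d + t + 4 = -d + t + 4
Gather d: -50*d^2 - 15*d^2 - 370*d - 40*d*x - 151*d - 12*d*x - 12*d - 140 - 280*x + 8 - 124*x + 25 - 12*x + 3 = -65*d^2 + d*(-52*x - 533) - 416*x - 104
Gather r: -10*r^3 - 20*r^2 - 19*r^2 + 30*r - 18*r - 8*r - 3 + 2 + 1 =-10*r^3 - 39*r^2 + 4*r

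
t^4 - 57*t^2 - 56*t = t*(t - 8)*(t + 1)*(t + 7)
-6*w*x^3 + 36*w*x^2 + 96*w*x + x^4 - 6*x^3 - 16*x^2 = x*(-6*w + x)*(x - 8)*(x + 2)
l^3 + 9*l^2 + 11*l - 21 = (l - 1)*(l + 3)*(l + 7)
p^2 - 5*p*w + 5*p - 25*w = (p + 5)*(p - 5*w)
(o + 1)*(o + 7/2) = o^2 + 9*o/2 + 7/2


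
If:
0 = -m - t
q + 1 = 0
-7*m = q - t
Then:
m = 1/8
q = -1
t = -1/8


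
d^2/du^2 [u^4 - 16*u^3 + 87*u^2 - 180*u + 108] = 12*u^2 - 96*u + 174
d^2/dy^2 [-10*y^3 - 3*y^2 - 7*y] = -60*y - 6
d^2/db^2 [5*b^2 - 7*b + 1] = 10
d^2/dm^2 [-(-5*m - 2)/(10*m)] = 2/(5*m^3)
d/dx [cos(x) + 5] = -sin(x)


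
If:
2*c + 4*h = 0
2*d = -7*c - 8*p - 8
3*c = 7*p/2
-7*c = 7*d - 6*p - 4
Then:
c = -448/653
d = 492/653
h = 224/653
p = -384/653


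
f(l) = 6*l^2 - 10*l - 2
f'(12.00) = 134.00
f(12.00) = 742.00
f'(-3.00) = -46.00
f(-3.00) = 82.00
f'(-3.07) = -46.84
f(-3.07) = 85.25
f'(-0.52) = -16.24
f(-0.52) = 4.82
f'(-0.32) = -13.84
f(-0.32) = 1.81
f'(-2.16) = -35.92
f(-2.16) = 47.59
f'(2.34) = 18.08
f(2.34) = 7.45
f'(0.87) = 0.44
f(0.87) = -6.16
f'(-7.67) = -102.04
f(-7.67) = 427.67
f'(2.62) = 21.44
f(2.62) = 12.99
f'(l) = 12*l - 10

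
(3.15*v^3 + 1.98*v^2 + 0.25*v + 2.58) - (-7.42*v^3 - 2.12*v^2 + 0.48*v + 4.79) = 10.57*v^3 + 4.1*v^2 - 0.23*v - 2.21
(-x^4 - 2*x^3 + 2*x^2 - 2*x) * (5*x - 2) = -5*x^5 - 8*x^4 + 14*x^3 - 14*x^2 + 4*x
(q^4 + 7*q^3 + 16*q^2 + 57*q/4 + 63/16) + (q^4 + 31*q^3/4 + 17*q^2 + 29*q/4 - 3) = 2*q^4 + 59*q^3/4 + 33*q^2 + 43*q/2 + 15/16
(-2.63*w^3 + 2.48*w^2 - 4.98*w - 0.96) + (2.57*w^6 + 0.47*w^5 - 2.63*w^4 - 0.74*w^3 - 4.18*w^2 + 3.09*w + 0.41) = 2.57*w^6 + 0.47*w^5 - 2.63*w^4 - 3.37*w^3 - 1.7*w^2 - 1.89*w - 0.55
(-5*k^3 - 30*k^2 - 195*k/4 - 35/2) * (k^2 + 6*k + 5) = -5*k^5 - 60*k^4 - 1015*k^3/4 - 460*k^2 - 1395*k/4 - 175/2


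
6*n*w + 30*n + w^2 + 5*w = (6*n + w)*(w + 5)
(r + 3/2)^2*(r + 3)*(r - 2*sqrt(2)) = r^4 - 2*sqrt(2)*r^3 + 6*r^3 - 12*sqrt(2)*r^2 + 45*r^2/4 - 45*sqrt(2)*r/2 + 27*r/4 - 27*sqrt(2)/2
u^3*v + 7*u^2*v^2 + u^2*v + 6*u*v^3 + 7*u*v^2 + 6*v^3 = (u + v)*(u + 6*v)*(u*v + v)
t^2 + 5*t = t*(t + 5)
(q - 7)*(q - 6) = q^2 - 13*q + 42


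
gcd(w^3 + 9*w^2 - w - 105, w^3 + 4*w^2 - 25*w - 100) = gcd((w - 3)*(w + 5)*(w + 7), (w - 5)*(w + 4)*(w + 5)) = w + 5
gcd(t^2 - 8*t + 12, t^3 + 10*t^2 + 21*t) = 1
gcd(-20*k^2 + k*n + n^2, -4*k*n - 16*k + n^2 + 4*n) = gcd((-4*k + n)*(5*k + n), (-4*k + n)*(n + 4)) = 4*k - n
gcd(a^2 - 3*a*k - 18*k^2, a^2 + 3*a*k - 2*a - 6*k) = a + 3*k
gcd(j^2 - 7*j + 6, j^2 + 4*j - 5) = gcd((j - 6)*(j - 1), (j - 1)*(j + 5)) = j - 1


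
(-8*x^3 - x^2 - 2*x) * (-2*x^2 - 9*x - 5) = 16*x^5 + 74*x^4 + 53*x^3 + 23*x^2 + 10*x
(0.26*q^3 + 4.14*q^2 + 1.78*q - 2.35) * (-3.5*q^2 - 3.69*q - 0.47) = -0.91*q^5 - 15.4494*q^4 - 21.6288*q^3 - 0.289000000000001*q^2 + 7.8349*q + 1.1045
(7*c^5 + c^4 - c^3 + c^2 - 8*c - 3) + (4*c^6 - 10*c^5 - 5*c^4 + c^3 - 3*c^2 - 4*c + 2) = 4*c^6 - 3*c^5 - 4*c^4 - 2*c^2 - 12*c - 1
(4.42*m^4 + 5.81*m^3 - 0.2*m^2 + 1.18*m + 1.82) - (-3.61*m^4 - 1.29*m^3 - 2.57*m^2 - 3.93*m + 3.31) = 8.03*m^4 + 7.1*m^3 + 2.37*m^2 + 5.11*m - 1.49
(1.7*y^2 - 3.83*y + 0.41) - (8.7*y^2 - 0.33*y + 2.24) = -7.0*y^2 - 3.5*y - 1.83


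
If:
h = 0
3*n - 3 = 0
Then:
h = 0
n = 1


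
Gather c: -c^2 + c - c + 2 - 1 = 1 - c^2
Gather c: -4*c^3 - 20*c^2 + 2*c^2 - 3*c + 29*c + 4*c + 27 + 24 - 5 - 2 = -4*c^3 - 18*c^2 + 30*c + 44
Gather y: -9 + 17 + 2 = 10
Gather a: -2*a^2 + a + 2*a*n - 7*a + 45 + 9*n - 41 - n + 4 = -2*a^2 + a*(2*n - 6) + 8*n + 8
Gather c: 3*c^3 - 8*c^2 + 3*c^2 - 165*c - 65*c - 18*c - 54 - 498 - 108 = 3*c^3 - 5*c^2 - 248*c - 660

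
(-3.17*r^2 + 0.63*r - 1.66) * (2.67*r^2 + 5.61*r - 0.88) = -8.4639*r^4 - 16.1016*r^3 + 1.8917*r^2 - 9.867*r + 1.4608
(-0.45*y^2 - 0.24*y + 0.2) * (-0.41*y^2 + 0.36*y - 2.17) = 0.1845*y^4 - 0.0636*y^3 + 0.8081*y^2 + 0.5928*y - 0.434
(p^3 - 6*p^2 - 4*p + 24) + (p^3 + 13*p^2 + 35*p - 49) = 2*p^3 + 7*p^2 + 31*p - 25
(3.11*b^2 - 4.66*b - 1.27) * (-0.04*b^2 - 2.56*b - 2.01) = -0.1244*b^4 - 7.7752*b^3 + 5.7293*b^2 + 12.6178*b + 2.5527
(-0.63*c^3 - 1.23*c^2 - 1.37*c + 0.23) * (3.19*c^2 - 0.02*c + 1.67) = -2.0097*c^5 - 3.9111*c^4 - 5.3978*c^3 - 1.293*c^2 - 2.2925*c + 0.3841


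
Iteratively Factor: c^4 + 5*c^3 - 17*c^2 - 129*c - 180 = (c + 3)*(c^3 + 2*c^2 - 23*c - 60) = (c + 3)*(c + 4)*(c^2 - 2*c - 15) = (c - 5)*(c + 3)*(c + 4)*(c + 3)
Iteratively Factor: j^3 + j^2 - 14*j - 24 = (j + 3)*(j^2 - 2*j - 8) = (j - 4)*(j + 3)*(j + 2)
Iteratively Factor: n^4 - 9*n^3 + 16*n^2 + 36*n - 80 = (n - 5)*(n^3 - 4*n^2 - 4*n + 16) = (n - 5)*(n - 4)*(n^2 - 4) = (n - 5)*(n - 4)*(n - 2)*(n + 2)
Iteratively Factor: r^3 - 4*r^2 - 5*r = (r + 1)*(r^2 - 5*r) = r*(r + 1)*(r - 5)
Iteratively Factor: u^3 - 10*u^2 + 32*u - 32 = (u - 4)*(u^2 - 6*u + 8) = (u - 4)*(u - 2)*(u - 4)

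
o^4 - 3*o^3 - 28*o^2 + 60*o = o*(o - 6)*(o - 2)*(o + 5)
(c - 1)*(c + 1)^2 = c^3 + c^2 - c - 1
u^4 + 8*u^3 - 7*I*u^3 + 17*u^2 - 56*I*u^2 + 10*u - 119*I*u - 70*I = (u + 1)*(u + 2)*(u + 5)*(u - 7*I)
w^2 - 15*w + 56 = (w - 8)*(w - 7)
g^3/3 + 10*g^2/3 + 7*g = g*(g/3 + 1)*(g + 7)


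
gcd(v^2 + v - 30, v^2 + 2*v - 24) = v + 6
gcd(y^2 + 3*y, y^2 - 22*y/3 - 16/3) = 1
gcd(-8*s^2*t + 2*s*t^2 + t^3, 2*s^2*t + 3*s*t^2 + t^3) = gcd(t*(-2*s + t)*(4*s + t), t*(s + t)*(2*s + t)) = t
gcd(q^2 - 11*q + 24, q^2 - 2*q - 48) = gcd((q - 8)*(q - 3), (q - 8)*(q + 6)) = q - 8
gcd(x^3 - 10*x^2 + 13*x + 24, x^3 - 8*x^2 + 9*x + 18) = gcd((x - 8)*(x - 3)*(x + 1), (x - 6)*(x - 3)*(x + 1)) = x^2 - 2*x - 3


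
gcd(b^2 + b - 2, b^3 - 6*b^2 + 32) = b + 2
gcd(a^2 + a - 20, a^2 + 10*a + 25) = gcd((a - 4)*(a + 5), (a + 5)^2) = a + 5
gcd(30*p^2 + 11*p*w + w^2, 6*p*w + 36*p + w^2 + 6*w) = 6*p + w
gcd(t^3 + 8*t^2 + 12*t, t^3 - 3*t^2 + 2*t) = t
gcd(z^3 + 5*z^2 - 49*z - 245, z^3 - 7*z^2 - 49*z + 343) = z^2 - 49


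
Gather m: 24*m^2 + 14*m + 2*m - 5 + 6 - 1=24*m^2 + 16*m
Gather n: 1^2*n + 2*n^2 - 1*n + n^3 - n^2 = n^3 + n^2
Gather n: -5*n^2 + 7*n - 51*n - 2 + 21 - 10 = -5*n^2 - 44*n + 9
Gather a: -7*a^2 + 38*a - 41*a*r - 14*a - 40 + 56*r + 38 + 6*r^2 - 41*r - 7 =-7*a^2 + a*(24 - 41*r) + 6*r^2 + 15*r - 9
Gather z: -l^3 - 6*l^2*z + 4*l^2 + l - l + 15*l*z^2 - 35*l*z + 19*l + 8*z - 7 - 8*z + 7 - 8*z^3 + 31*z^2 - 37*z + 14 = -l^3 + 4*l^2 + 19*l - 8*z^3 + z^2*(15*l + 31) + z*(-6*l^2 - 35*l - 37) + 14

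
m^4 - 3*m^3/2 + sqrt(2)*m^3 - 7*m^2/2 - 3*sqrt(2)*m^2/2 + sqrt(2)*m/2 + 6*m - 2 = (m - 1)*(m - 1/2)*(m - sqrt(2))*(m + 2*sqrt(2))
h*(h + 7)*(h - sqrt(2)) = h^3 - sqrt(2)*h^2 + 7*h^2 - 7*sqrt(2)*h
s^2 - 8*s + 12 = (s - 6)*(s - 2)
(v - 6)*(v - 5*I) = v^2 - 6*v - 5*I*v + 30*I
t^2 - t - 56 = (t - 8)*(t + 7)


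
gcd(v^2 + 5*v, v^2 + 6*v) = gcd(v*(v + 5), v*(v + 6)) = v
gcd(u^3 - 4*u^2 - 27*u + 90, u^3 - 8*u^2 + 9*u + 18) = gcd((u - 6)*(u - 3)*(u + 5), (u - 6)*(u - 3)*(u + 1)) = u^2 - 9*u + 18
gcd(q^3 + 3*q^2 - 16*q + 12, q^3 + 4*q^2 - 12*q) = q^2 + 4*q - 12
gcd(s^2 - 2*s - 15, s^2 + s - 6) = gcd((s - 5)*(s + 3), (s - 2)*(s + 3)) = s + 3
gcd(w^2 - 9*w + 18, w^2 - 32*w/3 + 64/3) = 1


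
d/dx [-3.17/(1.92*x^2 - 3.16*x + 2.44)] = (12.1728*x - 10.0172)/(1.92*x^2 - 3.16*x + 2.44)^2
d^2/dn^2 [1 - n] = 0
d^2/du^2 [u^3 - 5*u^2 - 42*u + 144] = 6*u - 10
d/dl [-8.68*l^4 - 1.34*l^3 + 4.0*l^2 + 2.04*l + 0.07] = -34.72*l^3 - 4.02*l^2 + 8.0*l + 2.04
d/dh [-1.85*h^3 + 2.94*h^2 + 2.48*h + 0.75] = -5.55*h^2 + 5.88*h + 2.48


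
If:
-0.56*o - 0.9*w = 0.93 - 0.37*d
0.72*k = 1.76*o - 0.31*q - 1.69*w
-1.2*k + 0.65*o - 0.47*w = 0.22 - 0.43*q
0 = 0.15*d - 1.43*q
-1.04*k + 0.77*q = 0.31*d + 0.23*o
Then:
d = 1.28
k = -0.21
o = -0.34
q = 0.13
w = -0.29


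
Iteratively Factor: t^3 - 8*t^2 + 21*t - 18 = (t - 2)*(t^2 - 6*t + 9) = (t - 3)*(t - 2)*(t - 3)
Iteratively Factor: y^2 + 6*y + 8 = (y + 4)*(y + 2)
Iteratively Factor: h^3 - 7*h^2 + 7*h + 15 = (h - 3)*(h^2 - 4*h - 5) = (h - 3)*(h + 1)*(h - 5)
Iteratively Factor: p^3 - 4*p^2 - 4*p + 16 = (p - 2)*(p^2 - 2*p - 8) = (p - 2)*(p + 2)*(p - 4)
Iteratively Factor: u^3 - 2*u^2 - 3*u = (u + 1)*(u^2 - 3*u) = u*(u + 1)*(u - 3)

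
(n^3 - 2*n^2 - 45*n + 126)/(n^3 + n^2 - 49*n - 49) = (n^2 - 9*n + 18)/(n^2 - 6*n - 7)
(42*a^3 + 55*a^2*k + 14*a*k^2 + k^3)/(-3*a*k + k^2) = (-42*a^3 - 55*a^2*k - 14*a*k^2 - k^3)/(k*(3*a - k))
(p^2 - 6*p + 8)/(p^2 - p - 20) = (-p^2 + 6*p - 8)/(-p^2 + p + 20)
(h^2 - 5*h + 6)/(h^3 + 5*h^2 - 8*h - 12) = (h - 3)/(h^2 + 7*h + 6)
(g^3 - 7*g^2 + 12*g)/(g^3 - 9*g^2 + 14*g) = (g^2 - 7*g + 12)/(g^2 - 9*g + 14)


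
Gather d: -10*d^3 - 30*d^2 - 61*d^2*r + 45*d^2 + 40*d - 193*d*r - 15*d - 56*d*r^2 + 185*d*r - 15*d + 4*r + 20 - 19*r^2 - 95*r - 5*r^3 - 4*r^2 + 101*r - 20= -10*d^3 + d^2*(15 - 61*r) + d*(-56*r^2 - 8*r + 10) - 5*r^3 - 23*r^2 + 10*r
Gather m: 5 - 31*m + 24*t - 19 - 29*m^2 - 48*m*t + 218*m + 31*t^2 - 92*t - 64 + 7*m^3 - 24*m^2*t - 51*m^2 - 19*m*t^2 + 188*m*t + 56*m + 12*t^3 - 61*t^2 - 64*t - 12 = 7*m^3 + m^2*(-24*t - 80) + m*(-19*t^2 + 140*t + 243) + 12*t^3 - 30*t^2 - 132*t - 90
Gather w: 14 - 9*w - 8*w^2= -8*w^2 - 9*w + 14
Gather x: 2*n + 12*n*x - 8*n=12*n*x - 6*n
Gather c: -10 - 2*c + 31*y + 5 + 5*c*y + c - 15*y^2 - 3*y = c*(5*y - 1) - 15*y^2 + 28*y - 5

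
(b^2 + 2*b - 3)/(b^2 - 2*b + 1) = (b + 3)/(b - 1)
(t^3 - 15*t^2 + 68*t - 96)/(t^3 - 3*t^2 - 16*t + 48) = (t - 8)/(t + 4)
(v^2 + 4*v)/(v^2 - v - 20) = v/(v - 5)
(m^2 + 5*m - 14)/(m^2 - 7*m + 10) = (m + 7)/(m - 5)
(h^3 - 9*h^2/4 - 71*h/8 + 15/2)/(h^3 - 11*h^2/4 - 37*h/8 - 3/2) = (8*h^2 + 14*h - 15)/(8*h^2 + 10*h + 3)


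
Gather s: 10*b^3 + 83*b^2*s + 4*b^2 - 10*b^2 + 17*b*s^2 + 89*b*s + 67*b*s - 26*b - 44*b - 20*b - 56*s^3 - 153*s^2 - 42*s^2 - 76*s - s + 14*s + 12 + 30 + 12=10*b^3 - 6*b^2 - 90*b - 56*s^3 + s^2*(17*b - 195) + s*(83*b^2 + 156*b - 63) + 54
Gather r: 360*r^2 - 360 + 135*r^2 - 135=495*r^2 - 495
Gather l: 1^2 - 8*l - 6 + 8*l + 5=0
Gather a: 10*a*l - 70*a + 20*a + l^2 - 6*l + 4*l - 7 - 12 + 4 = a*(10*l - 50) + l^2 - 2*l - 15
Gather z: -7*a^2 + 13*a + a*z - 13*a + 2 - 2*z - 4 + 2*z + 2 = -7*a^2 + a*z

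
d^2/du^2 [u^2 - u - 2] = 2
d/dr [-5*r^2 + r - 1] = 1 - 10*r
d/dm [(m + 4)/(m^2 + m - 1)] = (m^2 + m - (m + 4)*(2*m + 1) - 1)/(m^2 + m - 1)^2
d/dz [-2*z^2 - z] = -4*z - 1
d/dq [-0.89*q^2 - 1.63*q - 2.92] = -1.78*q - 1.63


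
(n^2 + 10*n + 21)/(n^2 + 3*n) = (n + 7)/n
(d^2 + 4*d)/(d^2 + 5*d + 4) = d/(d + 1)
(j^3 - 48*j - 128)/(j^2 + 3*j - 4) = (j^2 - 4*j - 32)/(j - 1)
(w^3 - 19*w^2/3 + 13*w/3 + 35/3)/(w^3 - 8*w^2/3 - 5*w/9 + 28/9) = 3*(w - 5)/(3*w - 4)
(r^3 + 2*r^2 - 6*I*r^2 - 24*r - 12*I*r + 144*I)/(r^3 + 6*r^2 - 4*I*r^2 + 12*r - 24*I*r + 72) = (r - 4)/(r + 2*I)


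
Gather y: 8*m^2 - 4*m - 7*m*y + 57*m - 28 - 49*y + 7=8*m^2 + 53*m + y*(-7*m - 49) - 21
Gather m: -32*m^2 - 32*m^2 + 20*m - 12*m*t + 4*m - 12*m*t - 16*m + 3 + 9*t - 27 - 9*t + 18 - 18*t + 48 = -64*m^2 + m*(8 - 24*t) - 18*t + 42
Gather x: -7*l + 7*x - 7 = -7*l + 7*x - 7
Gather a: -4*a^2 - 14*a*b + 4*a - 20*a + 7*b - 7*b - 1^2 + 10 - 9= -4*a^2 + a*(-14*b - 16)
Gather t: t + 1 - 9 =t - 8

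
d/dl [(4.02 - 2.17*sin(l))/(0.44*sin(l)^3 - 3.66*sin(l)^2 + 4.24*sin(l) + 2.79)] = (1.9096*sin(l)^3 - 13.2486*sin(l)^2 + 29.4264*sin(l) - 23.0991)*cos(l)/(0.1936*sin(l)^6 - 3.2208*sin(l)^5 + 17.1268*sin(l)^4 - 28.5816*sin(l)^3 - 2.4452*sin(l)^2 + 23.6592*sin(l) + 7.7841)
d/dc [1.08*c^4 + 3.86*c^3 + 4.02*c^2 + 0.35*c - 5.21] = 4.32*c^3 + 11.58*c^2 + 8.04*c + 0.35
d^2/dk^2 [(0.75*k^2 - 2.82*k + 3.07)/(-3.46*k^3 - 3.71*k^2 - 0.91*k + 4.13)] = (-17.9574*k^6 + 202.559472*k^5 - 209.669772*k^4 - 715.641122*k^3 + 103.084548*k^2 - 66.152562*k - 103.551994)/(41.421736*k^9 + 133.243908*k^8 + 175.553826*k^7 - 27.175477*k^6 - 271.919277*k^5 - 239.342754*k^4 + 94.144435*k^3 + 179.583138*k^2 + 46.565337*k - 70.444997)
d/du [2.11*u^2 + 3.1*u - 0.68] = 4.22*u + 3.1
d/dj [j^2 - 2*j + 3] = 2*j - 2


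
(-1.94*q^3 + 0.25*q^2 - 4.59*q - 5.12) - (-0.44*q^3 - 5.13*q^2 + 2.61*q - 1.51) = -1.5*q^3 + 5.38*q^2 - 7.2*q - 3.61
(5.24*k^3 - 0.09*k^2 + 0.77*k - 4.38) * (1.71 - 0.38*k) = -1.9912*k^4 + 8.9946*k^3 - 0.4465*k^2 + 2.9811*k - 7.4898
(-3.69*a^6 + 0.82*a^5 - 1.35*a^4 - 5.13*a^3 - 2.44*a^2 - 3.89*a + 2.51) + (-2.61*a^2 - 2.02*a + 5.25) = -3.69*a^6 + 0.82*a^5 - 1.35*a^4 - 5.13*a^3 - 5.05*a^2 - 5.91*a + 7.76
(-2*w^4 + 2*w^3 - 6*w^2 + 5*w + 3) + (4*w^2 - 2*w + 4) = -2*w^4 + 2*w^3 - 2*w^2 + 3*w + 7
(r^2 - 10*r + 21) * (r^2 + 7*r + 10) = r^4 - 3*r^3 - 39*r^2 + 47*r + 210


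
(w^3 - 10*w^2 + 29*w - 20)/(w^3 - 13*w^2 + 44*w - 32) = (w - 5)/(w - 8)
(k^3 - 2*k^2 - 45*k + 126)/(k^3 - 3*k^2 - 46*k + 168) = (k - 3)/(k - 4)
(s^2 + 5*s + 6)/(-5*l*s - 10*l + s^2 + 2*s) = (s + 3)/(-5*l + s)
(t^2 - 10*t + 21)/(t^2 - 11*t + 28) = (t - 3)/(t - 4)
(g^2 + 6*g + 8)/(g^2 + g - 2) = (g + 4)/(g - 1)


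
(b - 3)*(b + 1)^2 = b^3 - b^2 - 5*b - 3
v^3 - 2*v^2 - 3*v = v*(v - 3)*(v + 1)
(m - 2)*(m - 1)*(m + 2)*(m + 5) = m^4 + 4*m^3 - 9*m^2 - 16*m + 20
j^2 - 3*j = j*(j - 3)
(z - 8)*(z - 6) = z^2 - 14*z + 48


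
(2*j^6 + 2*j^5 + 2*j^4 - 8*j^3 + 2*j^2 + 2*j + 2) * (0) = 0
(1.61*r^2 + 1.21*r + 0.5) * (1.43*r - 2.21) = 2.3023*r^3 - 1.8278*r^2 - 1.9591*r - 1.105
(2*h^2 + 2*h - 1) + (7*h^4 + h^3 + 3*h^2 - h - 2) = 7*h^4 + h^3 + 5*h^2 + h - 3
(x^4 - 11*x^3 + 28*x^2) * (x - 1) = x^5 - 12*x^4 + 39*x^3 - 28*x^2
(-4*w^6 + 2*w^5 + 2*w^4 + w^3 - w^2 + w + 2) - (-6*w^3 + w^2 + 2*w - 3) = -4*w^6 + 2*w^5 + 2*w^4 + 7*w^3 - 2*w^2 - w + 5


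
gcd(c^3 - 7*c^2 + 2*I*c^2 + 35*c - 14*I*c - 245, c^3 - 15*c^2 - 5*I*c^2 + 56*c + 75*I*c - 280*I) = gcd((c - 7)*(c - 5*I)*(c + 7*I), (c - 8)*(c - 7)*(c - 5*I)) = c^2 + c*(-7 - 5*I) + 35*I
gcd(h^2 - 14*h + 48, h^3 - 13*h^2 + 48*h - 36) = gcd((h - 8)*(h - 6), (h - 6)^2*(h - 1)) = h - 6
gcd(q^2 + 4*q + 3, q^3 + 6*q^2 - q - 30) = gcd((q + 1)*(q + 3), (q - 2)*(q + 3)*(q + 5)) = q + 3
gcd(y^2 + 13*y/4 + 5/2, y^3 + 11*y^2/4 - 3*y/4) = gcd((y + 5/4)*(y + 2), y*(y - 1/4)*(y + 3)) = 1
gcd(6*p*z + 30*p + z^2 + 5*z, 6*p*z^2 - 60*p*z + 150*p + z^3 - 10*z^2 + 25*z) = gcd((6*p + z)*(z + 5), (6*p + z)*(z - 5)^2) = 6*p + z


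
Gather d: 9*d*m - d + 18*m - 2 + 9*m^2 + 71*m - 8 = d*(9*m - 1) + 9*m^2 + 89*m - 10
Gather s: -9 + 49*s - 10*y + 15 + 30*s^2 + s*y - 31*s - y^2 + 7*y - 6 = 30*s^2 + s*(y + 18) - y^2 - 3*y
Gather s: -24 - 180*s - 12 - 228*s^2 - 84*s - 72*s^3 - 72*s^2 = -72*s^3 - 300*s^2 - 264*s - 36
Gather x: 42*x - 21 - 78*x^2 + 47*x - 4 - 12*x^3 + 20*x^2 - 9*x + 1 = -12*x^3 - 58*x^2 + 80*x - 24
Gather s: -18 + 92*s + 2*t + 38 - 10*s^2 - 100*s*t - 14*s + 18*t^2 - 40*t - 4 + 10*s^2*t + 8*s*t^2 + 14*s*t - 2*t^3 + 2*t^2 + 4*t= s^2*(10*t - 10) + s*(8*t^2 - 86*t + 78) - 2*t^3 + 20*t^2 - 34*t + 16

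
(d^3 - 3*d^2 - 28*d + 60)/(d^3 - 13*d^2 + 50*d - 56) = (d^2 - d - 30)/(d^2 - 11*d + 28)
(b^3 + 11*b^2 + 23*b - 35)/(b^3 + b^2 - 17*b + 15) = (b + 7)/(b - 3)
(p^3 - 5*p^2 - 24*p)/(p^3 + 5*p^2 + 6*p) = (p - 8)/(p + 2)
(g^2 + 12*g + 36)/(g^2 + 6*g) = (g + 6)/g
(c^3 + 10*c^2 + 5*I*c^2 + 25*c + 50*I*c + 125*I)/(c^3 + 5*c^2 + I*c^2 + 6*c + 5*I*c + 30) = (c^2 + 5*c*(1 + I) + 25*I)/(c^2 + I*c + 6)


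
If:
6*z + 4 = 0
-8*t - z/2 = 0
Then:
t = 1/24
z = -2/3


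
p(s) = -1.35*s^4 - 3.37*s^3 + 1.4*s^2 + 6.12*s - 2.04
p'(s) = -5.4*s^3 - 10.11*s^2 + 2.8*s + 6.12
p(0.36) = 0.16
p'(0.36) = 5.57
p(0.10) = -1.42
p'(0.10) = 6.29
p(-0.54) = -4.52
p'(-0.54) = 2.51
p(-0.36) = -3.93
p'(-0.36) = 4.05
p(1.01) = 0.69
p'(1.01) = -6.93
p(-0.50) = -4.41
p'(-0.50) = 2.87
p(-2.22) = -4.65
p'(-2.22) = 9.16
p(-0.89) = -4.85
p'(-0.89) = -0.57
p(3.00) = -171.42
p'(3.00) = -222.27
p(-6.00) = -1010.04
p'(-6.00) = 791.76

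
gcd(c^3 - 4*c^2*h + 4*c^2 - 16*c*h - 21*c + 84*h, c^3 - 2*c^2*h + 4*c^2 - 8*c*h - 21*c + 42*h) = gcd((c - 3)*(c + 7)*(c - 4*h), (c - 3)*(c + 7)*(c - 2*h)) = c^2 + 4*c - 21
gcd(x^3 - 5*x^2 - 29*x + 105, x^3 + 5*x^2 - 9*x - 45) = x^2 + 2*x - 15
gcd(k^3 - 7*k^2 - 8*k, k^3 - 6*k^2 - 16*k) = k^2 - 8*k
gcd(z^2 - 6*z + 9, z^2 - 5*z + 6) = z - 3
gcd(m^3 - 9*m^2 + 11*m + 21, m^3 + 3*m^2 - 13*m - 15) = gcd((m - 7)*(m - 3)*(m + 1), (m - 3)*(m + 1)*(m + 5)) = m^2 - 2*m - 3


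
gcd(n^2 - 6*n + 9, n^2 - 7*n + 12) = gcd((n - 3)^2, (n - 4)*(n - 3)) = n - 3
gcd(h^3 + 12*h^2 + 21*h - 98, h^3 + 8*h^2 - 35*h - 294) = h^2 + 14*h + 49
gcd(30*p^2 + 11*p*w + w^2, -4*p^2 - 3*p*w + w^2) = 1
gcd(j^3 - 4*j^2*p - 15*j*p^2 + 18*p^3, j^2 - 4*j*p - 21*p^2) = j + 3*p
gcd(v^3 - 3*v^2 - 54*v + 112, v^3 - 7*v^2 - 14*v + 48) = v^2 - 10*v + 16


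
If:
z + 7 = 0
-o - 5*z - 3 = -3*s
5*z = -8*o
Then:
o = 35/8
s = -221/24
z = -7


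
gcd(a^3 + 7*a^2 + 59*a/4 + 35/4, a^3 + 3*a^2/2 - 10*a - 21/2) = a^2 + 9*a/2 + 7/2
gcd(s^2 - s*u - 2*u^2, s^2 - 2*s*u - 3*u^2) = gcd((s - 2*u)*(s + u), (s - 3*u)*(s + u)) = s + u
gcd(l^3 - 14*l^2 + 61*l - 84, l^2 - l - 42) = l - 7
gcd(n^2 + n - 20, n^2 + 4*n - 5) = n + 5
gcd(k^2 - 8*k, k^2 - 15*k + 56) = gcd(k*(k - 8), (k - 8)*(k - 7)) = k - 8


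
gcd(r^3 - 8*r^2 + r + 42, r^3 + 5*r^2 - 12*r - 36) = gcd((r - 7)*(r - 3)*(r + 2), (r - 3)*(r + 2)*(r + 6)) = r^2 - r - 6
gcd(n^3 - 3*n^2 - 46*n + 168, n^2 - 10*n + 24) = n^2 - 10*n + 24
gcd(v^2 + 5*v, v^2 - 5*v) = v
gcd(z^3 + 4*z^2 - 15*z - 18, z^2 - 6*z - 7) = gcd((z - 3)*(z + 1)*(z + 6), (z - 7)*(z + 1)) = z + 1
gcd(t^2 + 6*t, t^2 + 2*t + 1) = 1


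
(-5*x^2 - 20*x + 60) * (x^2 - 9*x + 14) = -5*x^4 + 25*x^3 + 170*x^2 - 820*x + 840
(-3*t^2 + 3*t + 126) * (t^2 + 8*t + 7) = -3*t^4 - 21*t^3 + 129*t^2 + 1029*t + 882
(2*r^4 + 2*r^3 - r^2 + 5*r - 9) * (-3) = -6*r^4 - 6*r^3 + 3*r^2 - 15*r + 27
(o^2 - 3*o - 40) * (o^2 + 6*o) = o^4 + 3*o^3 - 58*o^2 - 240*o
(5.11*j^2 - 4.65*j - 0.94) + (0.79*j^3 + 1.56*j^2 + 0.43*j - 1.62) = 0.79*j^3 + 6.67*j^2 - 4.22*j - 2.56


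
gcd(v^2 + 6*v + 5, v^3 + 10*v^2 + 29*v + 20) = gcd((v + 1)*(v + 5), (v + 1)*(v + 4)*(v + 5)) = v^2 + 6*v + 5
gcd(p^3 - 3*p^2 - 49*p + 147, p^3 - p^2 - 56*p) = p + 7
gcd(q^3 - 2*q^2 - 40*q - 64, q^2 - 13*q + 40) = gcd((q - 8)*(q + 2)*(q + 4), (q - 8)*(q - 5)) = q - 8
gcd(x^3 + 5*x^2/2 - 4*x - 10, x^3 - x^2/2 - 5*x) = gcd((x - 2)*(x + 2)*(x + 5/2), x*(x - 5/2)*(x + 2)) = x + 2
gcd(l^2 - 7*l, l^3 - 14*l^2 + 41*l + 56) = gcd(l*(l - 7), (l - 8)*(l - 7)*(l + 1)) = l - 7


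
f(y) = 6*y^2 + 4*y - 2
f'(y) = 12*y + 4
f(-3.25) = 48.38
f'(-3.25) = -35.00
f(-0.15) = -2.46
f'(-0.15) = 2.20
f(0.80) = 5.04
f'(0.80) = 13.60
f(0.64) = 3.02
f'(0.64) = 11.68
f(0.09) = -1.59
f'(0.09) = 5.08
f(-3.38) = 53.03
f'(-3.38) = -36.56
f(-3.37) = 52.66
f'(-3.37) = -36.44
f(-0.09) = -2.31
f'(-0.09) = 2.92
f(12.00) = 910.00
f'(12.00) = 148.00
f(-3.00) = 40.00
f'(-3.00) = -32.00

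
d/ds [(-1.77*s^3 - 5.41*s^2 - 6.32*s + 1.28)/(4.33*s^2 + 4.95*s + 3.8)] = (-7.6641*s^4 - 17.523*s^3 - 19.5919*s^2 - 52.2008*s - 30.352)/(18.7489*s^4 + 42.867*s^3 + 57.4105*s^2 + 37.62*s + 14.44)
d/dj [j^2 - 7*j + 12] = 2*j - 7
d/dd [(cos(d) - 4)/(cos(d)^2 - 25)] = (cos(d)^2 - 8*cos(d) + 25)*sin(d)/(cos(d)^2 - 25)^2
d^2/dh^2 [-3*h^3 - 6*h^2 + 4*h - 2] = -18*h - 12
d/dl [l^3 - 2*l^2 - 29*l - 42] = 3*l^2 - 4*l - 29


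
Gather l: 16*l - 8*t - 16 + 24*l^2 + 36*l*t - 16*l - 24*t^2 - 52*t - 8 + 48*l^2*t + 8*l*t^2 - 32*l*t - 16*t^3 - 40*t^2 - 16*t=l^2*(48*t + 24) + l*(8*t^2 + 4*t) - 16*t^3 - 64*t^2 - 76*t - 24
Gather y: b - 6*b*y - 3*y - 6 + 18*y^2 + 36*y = b + 18*y^2 + y*(33 - 6*b) - 6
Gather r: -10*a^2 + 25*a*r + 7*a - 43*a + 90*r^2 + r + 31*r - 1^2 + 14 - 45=-10*a^2 - 36*a + 90*r^2 + r*(25*a + 32) - 32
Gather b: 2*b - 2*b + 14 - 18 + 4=0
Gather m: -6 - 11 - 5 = -22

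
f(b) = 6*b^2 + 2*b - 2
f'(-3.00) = -34.00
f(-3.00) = 46.00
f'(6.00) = 74.00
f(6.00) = 226.00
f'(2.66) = 33.92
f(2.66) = 45.77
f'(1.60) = 21.20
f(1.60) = 16.56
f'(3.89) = 48.68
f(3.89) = 96.57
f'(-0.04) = 1.52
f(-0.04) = -2.07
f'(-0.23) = -0.76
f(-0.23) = -2.14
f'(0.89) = 12.68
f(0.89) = 4.53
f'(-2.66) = -29.92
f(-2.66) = 35.13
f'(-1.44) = -15.28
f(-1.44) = 7.56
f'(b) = 12*b + 2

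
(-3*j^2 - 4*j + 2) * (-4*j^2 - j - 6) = 12*j^4 + 19*j^3 + 14*j^2 + 22*j - 12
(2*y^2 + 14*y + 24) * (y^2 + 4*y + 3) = 2*y^4 + 22*y^3 + 86*y^2 + 138*y + 72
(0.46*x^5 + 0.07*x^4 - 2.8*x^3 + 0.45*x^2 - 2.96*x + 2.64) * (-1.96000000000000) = -0.9016*x^5 - 0.1372*x^4 + 5.488*x^3 - 0.882*x^2 + 5.8016*x - 5.1744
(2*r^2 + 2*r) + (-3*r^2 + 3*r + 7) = -r^2 + 5*r + 7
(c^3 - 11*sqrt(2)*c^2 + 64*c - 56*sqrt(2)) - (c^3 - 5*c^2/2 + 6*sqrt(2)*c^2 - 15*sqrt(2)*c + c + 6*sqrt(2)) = -17*sqrt(2)*c^2 + 5*c^2/2 + 15*sqrt(2)*c + 63*c - 62*sqrt(2)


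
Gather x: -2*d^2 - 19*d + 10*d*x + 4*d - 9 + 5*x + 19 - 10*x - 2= -2*d^2 - 15*d + x*(10*d - 5) + 8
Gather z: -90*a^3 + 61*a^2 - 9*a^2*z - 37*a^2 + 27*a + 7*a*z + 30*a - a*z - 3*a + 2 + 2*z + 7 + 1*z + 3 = -90*a^3 + 24*a^2 + 54*a + z*(-9*a^2 + 6*a + 3) + 12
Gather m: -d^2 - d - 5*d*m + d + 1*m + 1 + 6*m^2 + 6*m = -d^2 + 6*m^2 + m*(7 - 5*d) + 1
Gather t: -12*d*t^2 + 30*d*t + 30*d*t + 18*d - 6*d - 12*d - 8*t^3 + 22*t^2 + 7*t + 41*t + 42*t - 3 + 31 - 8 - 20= -8*t^3 + t^2*(22 - 12*d) + t*(60*d + 90)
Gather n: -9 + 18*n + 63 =18*n + 54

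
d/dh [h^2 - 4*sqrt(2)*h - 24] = 2*h - 4*sqrt(2)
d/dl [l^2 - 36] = 2*l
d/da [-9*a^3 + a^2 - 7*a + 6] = -27*a^2 + 2*a - 7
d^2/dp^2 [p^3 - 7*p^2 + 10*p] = 6*p - 14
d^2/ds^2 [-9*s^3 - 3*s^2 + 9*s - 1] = -54*s - 6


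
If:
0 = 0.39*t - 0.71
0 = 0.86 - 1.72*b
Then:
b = 0.50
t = 1.82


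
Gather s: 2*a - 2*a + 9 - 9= 0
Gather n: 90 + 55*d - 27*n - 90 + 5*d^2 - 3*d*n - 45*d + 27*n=5*d^2 - 3*d*n + 10*d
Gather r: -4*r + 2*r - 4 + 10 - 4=2 - 2*r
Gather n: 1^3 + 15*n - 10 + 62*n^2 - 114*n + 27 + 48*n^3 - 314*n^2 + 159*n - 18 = 48*n^3 - 252*n^2 + 60*n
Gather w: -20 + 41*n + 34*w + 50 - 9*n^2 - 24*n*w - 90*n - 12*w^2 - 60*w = -9*n^2 - 49*n - 12*w^2 + w*(-24*n - 26) + 30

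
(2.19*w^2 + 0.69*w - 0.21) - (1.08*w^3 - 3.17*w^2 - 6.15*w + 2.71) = -1.08*w^3 + 5.36*w^2 + 6.84*w - 2.92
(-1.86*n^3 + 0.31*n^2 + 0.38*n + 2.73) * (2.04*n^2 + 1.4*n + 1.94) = -3.7944*n^5 - 1.9716*n^4 - 2.3992*n^3 + 6.7026*n^2 + 4.5592*n + 5.2962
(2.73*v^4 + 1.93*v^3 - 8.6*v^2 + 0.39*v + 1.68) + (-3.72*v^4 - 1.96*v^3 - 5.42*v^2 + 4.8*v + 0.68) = -0.99*v^4 - 0.03*v^3 - 14.02*v^2 + 5.19*v + 2.36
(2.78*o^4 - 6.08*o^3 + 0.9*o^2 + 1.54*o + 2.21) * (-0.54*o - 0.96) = -1.5012*o^5 + 0.614400000000001*o^4 + 5.3508*o^3 - 1.6956*o^2 - 2.6718*o - 2.1216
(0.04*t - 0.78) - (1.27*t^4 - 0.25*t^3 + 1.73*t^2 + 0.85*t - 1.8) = -1.27*t^4 + 0.25*t^3 - 1.73*t^2 - 0.81*t + 1.02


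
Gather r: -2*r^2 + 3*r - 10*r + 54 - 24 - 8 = -2*r^2 - 7*r + 22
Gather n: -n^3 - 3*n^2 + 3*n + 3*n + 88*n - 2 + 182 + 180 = -n^3 - 3*n^2 + 94*n + 360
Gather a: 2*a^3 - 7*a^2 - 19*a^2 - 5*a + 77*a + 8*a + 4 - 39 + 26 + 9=2*a^3 - 26*a^2 + 80*a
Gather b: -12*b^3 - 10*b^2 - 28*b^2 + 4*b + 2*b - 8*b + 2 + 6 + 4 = -12*b^3 - 38*b^2 - 2*b + 12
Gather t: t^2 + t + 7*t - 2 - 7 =t^2 + 8*t - 9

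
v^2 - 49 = (v - 7)*(v + 7)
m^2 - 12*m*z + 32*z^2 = (m - 8*z)*(m - 4*z)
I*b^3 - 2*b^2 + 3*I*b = b*(b + 3*I)*(I*b + 1)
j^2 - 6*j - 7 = (j - 7)*(j + 1)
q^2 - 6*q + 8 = (q - 4)*(q - 2)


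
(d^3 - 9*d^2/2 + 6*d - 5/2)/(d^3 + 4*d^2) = (2*d^3 - 9*d^2 + 12*d - 5)/(2*d^2*(d + 4))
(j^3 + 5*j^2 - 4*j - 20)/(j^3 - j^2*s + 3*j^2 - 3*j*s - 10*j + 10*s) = (-j - 2)/(-j + s)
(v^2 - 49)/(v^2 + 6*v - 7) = (v - 7)/(v - 1)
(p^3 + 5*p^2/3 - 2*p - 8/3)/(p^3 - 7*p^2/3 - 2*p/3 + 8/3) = (p + 2)/(p - 2)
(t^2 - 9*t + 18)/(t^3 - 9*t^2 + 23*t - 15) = (t - 6)/(t^2 - 6*t + 5)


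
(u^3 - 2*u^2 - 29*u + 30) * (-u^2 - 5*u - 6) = -u^5 - 3*u^4 + 33*u^3 + 127*u^2 + 24*u - 180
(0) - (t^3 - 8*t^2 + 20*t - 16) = -t^3 + 8*t^2 - 20*t + 16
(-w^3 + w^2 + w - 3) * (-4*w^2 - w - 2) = 4*w^5 - 3*w^4 - 3*w^3 + 9*w^2 + w + 6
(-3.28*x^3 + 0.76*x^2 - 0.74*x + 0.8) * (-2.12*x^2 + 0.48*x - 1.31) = 6.9536*x^5 - 3.1856*x^4 + 6.2304*x^3 - 3.0468*x^2 + 1.3534*x - 1.048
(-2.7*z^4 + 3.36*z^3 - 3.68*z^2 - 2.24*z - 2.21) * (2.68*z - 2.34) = -7.236*z^5 + 15.3228*z^4 - 17.7248*z^3 + 2.608*z^2 - 0.6812*z + 5.1714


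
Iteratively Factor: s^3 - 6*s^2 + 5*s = (s - 1)*(s^2 - 5*s) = s*(s - 1)*(s - 5)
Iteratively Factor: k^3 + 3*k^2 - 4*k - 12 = (k + 3)*(k^2 - 4) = (k + 2)*(k + 3)*(k - 2)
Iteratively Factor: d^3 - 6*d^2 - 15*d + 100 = (d - 5)*(d^2 - d - 20) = (d - 5)^2*(d + 4)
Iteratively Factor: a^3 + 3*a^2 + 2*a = (a + 1)*(a^2 + 2*a) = a*(a + 1)*(a + 2)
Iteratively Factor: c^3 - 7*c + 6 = (c - 1)*(c^2 + c - 6) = (c - 2)*(c - 1)*(c + 3)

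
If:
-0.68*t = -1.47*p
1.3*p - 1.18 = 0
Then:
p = 0.91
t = 1.96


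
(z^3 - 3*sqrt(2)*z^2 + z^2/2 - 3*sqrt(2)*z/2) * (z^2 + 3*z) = z^5 - 3*sqrt(2)*z^4 + 7*z^4/2 - 21*sqrt(2)*z^3/2 + 3*z^3/2 - 9*sqrt(2)*z^2/2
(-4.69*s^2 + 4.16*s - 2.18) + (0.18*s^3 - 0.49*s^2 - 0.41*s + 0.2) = 0.18*s^3 - 5.18*s^2 + 3.75*s - 1.98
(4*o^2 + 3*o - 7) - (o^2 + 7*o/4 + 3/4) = 3*o^2 + 5*o/4 - 31/4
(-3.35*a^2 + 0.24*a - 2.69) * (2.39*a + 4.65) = -8.0065*a^3 - 15.0039*a^2 - 5.3131*a - 12.5085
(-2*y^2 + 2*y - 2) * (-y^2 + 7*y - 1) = 2*y^4 - 16*y^3 + 18*y^2 - 16*y + 2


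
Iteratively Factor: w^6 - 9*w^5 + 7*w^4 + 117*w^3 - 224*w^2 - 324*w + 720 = (w - 3)*(w^5 - 6*w^4 - 11*w^3 + 84*w^2 + 28*w - 240) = (w - 3)*(w + 2)*(w^4 - 8*w^3 + 5*w^2 + 74*w - 120) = (w - 3)*(w - 2)*(w + 2)*(w^3 - 6*w^2 - 7*w + 60) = (w - 3)*(w - 2)*(w + 2)*(w + 3)*(w^2 - 9*w + 20) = (w - 4)*(w - 3)*(w - 2)*(w + 2)*(w + 3)*(w - 5)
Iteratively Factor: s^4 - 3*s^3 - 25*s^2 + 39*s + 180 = (s - 5)*(s^3 + 2*s^2 - 15*s - 36) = (s - 5)*(s + 3)*(s^2 - s - 12) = (s - 5)*(s + 3)^2*(s - 4)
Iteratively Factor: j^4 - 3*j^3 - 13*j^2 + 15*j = (j + 3)*(j^3 - 6*j^2 + 5*j) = (j - 1)*(j + 3)*(j^2 - 5*j) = (j - 5)*(j - 1)*(j + 3)*(j)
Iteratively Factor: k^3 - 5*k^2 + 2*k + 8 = (k + 1)*(k^2 - 6*k + 8) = (k - 4)*(k + 1)*(k - 2)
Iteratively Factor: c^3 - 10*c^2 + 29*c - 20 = (c - 1)*(c^2 - 9*c + 20) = (c - 5)*(c - 1)*(c - 4)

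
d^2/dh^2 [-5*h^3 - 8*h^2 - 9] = -30*h - 16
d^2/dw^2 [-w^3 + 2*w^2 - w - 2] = 4 - 6*w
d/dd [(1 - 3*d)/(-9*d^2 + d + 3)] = (27*d^2 - 3*d - (3*d - 1)*(18*d - 1) - 9)/(-9*d^2 + d + 3)^2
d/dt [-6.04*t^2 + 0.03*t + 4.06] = 0.03 - 12.08*t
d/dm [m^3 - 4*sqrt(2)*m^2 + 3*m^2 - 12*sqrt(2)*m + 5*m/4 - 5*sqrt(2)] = 3*m^2 - 8*sqrt(2)*m + 6*m - 12*sqrt(2) + 5/4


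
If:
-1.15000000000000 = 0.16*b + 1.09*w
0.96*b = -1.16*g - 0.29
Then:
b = -6.8125*w - 7.1875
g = 5.63793103448276*w + 5.69827586206897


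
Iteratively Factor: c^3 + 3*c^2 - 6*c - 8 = (c + 1)*(c^2 + 2*c - 8) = (c - 2)*(c + 1)*(c + 4)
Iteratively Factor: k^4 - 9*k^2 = (k + 3)*(k^3 - 3*k^2) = k*(k + 3)*(k^2 - 3*k) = k*(k - 3)*(k + 3)*(k)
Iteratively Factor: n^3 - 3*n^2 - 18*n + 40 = (n - 2)*(n^2 - n - 20) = (n - 5)*(n - 2)*(n + 4)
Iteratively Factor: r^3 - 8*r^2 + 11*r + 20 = (r - 4)*(r^2 - 4*r - 5) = (r - 4)*(r + 1)*(r - 5)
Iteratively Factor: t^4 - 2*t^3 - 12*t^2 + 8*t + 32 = (t + 2)*(t^3 - 4*t^2 - 4*t + 16) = (t - 2)*(t + 2)*(t^2 - 2*t - 8) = (t - 2)*(t + 2)^2*(t - 4)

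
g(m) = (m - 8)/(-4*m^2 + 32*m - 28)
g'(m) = (m - 8)*(8*m - 32)/(-4*m^2 + 32*m - 28)^2 + 1/(-4*m^2 + 32*m - 28) = (-m^2 + 8*m + 2*(m - 8)*(m - 4) - 7)/(4*(m^2 - 8*m + 7)^2)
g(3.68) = -0.12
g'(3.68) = 0.04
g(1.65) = -0.46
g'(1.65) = 0.69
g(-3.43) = 0.06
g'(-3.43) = 0.01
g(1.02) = -14.59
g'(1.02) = 729.17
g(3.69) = -0.12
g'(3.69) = 0.04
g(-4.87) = 0.05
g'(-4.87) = 0.01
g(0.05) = 0.30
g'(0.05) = 0.32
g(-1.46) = 0.11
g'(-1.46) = 0.05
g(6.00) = -0.10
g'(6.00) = -0.03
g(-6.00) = 0.04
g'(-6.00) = 0.01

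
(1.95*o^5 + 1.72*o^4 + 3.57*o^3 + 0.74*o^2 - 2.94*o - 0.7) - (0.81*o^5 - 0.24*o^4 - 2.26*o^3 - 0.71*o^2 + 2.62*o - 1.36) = 1.14*o^5 + 1.96*o^4 + 5.83*o^3 + 1.45*o^2 - 5.56*o + 0.66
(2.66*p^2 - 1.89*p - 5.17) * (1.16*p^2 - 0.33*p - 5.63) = 3.0856*p^4 - 3.0702*p^3 - 20.3493*p^2 + 12.3468*p + 29.1071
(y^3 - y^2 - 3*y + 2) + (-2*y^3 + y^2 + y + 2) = -y^3 - 2*y + 4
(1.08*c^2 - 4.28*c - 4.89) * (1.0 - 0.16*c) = -0.1728*c^3 + 1.7648*c^2 - 3.4976*c - 4.89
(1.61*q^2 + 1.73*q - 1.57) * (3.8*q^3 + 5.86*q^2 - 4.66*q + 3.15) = 6.118*q^5 + 16.0086*q^4 - 3.3308*q^3 - 12.1905*q^2 + 12.7657*q - 4.9455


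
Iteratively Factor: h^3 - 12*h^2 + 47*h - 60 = (h - 3)*(h^2 - 9*h + 20) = (h - 4)*(h - 3)*(h - 5)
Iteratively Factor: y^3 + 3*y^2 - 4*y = (y - 1)*(y^2 + 4*y) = y*(y - 1)*(y + 4)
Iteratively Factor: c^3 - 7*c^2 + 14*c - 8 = (c - 1)*(c^2 - 6*c + 8) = (c - 2)*(c - 1)*(c - 4)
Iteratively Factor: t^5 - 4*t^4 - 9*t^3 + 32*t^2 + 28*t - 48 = (t + 2)*(t^4 - 6*t^3 + 3*t^2 + 26*t - 24) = (t - 4)*(t + 2)*(t^3 - 2*t^2 - 5*t + 6) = (t - 4)*(t + 2)^2*(t^2 - 4*t + 3) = (t - 4)*(t - 1)*(t + 2)^2*(t - 3)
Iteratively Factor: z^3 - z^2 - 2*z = (z)*(z^2 - z - 2) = z*(z - 2)*(z + 1)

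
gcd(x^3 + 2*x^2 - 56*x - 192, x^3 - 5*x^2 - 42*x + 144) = x^2 - 2*x - 48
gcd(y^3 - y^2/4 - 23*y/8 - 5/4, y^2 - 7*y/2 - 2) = y + 1/2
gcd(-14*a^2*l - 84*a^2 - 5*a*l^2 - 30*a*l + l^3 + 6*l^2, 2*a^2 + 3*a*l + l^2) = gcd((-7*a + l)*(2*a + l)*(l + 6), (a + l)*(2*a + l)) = 2*a + l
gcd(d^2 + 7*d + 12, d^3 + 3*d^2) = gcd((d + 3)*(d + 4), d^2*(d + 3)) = d + 3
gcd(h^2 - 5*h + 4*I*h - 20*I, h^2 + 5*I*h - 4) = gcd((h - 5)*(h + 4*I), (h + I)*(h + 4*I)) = h + 4*I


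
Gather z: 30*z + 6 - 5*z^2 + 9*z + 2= -5*z^2 + 39*z + 8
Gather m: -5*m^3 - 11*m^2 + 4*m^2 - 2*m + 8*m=-5*m^3 - 7*m^2 + 6*m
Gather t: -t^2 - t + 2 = -t^2 - t + 2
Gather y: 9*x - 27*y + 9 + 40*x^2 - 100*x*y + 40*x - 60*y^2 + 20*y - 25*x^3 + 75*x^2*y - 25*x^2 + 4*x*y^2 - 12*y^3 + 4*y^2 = -25*x^3 + 15*x^2 + 49*x - 12*y^3 + y^2*(4*x - 56) + y*(75*x^2 - 100*x - 7) + 9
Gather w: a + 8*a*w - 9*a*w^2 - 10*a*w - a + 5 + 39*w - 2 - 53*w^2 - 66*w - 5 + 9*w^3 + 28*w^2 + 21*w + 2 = 9*w^3 + w^2*(-9*a - 25) + w*(-2*a - 6)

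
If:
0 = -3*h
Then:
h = 0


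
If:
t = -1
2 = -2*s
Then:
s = -1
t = -1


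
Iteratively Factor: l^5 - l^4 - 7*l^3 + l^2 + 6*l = (l - 1)*(l^4 - 7*l^2 - 6*l) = (l - 3)*(l - 1)*(l^3 + 3*l^2 + 2*l) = (l - 3)*(l - 1)*(l + 2)*(l^2 + l) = l*(l - 3)*(l - 1)*(l + 2)*(l + 1)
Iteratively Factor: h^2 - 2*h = (h)*(h - 2)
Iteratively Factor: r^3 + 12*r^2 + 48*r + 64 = (r + 4)*(r^2 + 8*r + 16) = (r + 4)^2*(r + 4)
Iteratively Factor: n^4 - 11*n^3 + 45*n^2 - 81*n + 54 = (n - 3)*(n^3 - 8*n^2 + 21*n - 18) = (n - 3)^2*(n^2 - 5*n + 6) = (n - 3)^3*(n - 2)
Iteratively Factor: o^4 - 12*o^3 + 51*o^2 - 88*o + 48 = (o - 3)*(o^3 - 9*o^2 + 24*o - 16) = (o - 4)*(o - 3)*(o^2 - 5*o + 4) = (o - 4)^2*(o - 3)*(o - 1)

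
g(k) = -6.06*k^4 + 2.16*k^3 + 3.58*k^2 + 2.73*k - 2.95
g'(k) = -24.24*k^3 + 6.48*k^2 + 7.16*k + 2.73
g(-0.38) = -3.72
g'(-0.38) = 2.28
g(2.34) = -130.98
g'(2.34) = -255.62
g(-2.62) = -309.92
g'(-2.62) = 464.40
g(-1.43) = -31.19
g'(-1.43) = 76.62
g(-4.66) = -3014.21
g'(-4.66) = 2563.04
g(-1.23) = -18.78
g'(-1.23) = 48.83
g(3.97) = -1305.88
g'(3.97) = -1383.43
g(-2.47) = -245.96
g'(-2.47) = 389.86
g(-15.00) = -313315.90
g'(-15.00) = 83163.33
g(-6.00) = -8210.77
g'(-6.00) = 5428.89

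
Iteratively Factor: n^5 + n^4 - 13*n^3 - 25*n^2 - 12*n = (n - 4)*(n^4 + 5*n^3 + 7*n^2 + 3*n) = (n - 4)*(n + 1)*(n^3 + 4*n^2 + 3*n) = n*(n - 4)*(n + 1)*(n^2 + 4*n + 3) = n*(n - 4)*(n + 1)*(n + 3)*(n + 1)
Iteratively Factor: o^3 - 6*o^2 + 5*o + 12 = (o + 1)*(o^2 - 7*o + 12) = (o - 3)*(o + 1)*(o - 4)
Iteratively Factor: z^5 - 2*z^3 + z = (z - 1)*(z^4 + z^3 - z^2 - z) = (z - 1)^2*(z^3 + 2*z^2 + z) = z*(z - 1)^2*(z^2 + 2*z + 1) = z*(z - 1)^2*(z + 1)*(z + 1)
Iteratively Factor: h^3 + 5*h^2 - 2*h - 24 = (h - 2)*(h^2 + 7*h + 12) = (h - 2)*(h + 3)*(h + 4)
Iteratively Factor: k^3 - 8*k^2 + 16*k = (k - 4)*(k^2 - 4*k) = k*(k - 4)*(k - 4)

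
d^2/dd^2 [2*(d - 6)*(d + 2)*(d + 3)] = 12*d - 4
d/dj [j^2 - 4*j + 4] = 2*j - 4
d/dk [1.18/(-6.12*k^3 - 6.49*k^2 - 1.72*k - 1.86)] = (21.6648*k^2 + 15.3164*k + 2.0296)/(6.12*k^3 + 6.49*k^2 + 1.72*k + 1.86)^2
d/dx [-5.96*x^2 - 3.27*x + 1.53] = -11.92*x - 3.27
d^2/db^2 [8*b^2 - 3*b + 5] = 16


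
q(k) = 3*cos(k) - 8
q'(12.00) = 1.61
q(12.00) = -5.47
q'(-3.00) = 0.42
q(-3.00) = -10.97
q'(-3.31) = -0.50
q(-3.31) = -10.96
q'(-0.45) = 1.30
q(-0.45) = -5.30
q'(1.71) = -2.97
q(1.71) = -8.42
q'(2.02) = -2.70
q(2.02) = -9.30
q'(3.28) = 0.41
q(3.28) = -10.97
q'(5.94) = 1.01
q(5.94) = -5.17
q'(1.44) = -2.97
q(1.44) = -7.61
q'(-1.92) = 2.82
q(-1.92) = -9.03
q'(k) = -3*sin(k)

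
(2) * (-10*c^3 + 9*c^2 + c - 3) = -20*c^3 + 18*c^2 + 2*c - 6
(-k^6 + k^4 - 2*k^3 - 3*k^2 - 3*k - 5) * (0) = 0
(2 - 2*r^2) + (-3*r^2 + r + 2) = -5*r^2 + r + 4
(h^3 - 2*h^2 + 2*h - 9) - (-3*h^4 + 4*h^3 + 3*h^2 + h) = 3*h^4 - 3*h^3 - 5*h^2 + h - 9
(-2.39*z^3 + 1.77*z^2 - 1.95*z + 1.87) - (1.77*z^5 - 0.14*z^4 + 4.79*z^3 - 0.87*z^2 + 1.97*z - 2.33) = -1.77*z^5 + 0.14*z^4 - 7.18*z^3 + 2.64*z^2 - 3.92*z + 4.2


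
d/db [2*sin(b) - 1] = 2*cos(b)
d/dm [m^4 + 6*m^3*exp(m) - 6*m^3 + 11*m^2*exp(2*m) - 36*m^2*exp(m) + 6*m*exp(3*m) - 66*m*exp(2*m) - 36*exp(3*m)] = 6*m^3*exp(m) + 4*m^3 + 22*m^2*exp(2*m) - 18*m^2*exp(m) - 18*m^2 + 18*m*exp(3*m) - 110*m*exp(2*m) - 72*m*exp(m) - 102*exp(3*m) - 66*exp(2*m)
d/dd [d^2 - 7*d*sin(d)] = -7*d*cos(d) + 2*d - 7*sin(d)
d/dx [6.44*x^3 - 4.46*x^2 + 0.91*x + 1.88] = 19.32*x^2 - 8.92*x + 0.91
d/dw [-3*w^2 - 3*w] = -6*w - 3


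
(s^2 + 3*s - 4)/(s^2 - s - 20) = (s - 1)/(s - 5)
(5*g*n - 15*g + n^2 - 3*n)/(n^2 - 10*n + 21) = (5*g + n)/(n - 7)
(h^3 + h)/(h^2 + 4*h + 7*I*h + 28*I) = (h^3 + h)/(h^2 + h*(4 + 7*I) + 28*I)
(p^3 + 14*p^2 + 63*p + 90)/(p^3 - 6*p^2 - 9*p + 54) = (p^2 + 11*p + 30)/(p^2 - 9*p + 18)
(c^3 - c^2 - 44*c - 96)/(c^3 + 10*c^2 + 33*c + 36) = (c - 8)/(c + 3)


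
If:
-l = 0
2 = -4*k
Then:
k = -1/2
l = 0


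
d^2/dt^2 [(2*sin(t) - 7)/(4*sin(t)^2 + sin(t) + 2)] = (-32*sin(t)^5 + 456*sin(t)^4 + 244*sin(t)^3 - 885*sin(t)^2 - 286*sin(t) + 90)/(4*sin(t)^2 + sin(t) + 2)^3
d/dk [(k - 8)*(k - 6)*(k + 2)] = 3*k^2 - 24*k + 20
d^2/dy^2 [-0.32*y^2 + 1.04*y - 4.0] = -0.640000000000000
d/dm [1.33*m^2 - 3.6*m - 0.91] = 2.66*m - 3.6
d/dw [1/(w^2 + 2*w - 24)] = 2*(-w - 1)/(w^2 + 2*w - 24)^2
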